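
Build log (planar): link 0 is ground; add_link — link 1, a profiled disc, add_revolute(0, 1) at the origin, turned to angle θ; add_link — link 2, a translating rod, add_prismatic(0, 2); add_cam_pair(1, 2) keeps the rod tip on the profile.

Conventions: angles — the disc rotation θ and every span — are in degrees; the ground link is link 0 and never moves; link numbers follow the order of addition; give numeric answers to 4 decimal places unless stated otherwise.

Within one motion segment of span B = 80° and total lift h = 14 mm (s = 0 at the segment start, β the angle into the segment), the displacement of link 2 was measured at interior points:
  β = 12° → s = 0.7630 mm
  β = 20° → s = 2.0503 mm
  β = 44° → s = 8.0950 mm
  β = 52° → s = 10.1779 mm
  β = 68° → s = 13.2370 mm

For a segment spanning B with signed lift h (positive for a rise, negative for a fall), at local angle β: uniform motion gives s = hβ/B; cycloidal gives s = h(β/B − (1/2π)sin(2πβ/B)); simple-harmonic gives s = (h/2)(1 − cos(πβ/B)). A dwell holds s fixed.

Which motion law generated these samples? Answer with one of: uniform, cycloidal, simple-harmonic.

candidates at β/B = r: uniform s = h·r (linear in β); cycloidal s = h·(r − sin(2πr)/(2π)); simple-harmonic s = (h/2)(1 − cos(πr))
β=12°: printed 0.7630 | uniform 2.1000, cycloidal 0.2974, simple-harmonic 0.7630
β=20°: printed 2.0503 | uniform 3.5000, cycloidal 1.2718, simple-harmonic 2.0503
β=44°: printed 8.0950 | uniform 7.7000, cycloidal 8.3885, simple-harmonic 8.0950
β=52°: printed 10.1779 | uniform 9.1000, cycloidal 10.9026, simple-harmonic 10.1779
β=68°: printed 13.2370 | uniform 11.9000, cycloidal 13.7026, simple-harmonic 13.2370
only one law matches every sample → simple-harmonic

simple-harmonic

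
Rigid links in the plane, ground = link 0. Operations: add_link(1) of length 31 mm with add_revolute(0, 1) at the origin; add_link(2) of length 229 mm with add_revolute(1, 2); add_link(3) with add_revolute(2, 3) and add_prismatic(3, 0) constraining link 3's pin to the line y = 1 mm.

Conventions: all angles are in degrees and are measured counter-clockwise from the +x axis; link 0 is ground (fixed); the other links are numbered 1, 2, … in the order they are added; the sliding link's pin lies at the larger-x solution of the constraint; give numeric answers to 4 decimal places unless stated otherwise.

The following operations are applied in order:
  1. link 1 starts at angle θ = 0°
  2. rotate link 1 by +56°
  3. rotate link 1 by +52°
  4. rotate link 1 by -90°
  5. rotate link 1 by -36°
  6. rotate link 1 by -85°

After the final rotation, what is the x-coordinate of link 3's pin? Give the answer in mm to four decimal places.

geometry: r = 31 mm, L = 229 mm, e = 1 mm; θ starts at 0°
rotate link 1 by +56°: θ ← 0° +56° = 56°
rotate link 1 by +52°: θ ← 56° +52° = 108°
rotate link 1 by -90°: θ ← 108° -90° = 18°
rotate link 1 by -36°: θ ← 18° -36° = -18°
rotate link 1 by -85°: θ ← -18° -85° = -103°
crank pin P = (r cos θ, r sin θ) = (-6.973483, -30.205472)
h = r sin θ − e = -30.205472 − 1 = -31.205472
x = r cos θ + √(L² − h²) = -6.973483 + 226.863877 = 219.890394

219.8904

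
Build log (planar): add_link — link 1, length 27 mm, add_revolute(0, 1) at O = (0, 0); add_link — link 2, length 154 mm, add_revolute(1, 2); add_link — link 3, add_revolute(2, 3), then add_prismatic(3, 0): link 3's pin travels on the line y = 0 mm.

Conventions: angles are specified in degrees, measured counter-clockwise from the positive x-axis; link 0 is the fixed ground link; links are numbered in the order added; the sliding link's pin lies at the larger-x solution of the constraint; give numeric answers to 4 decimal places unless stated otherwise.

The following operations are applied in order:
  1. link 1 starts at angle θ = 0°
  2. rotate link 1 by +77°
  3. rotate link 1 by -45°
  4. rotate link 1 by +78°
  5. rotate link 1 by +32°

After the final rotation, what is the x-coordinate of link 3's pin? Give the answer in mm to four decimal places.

geometry: r = 27 mm, L = 154 mm, e = 0 mm; θ starts at 0°
rotate link 1 by +77°: θ ← 0° +77° = 77°
rotate link 1 by -45°: θ ← 77° -45° = 32°
rotate link 1 by +78°: θ ← 32° +78° = 110°
rotate link 1 by +32°: θ ← 110° +32° = 142°
crank pin P = (r cos θ, r sin θ) = (-21.276290, 16.622860)
h = r sin θ − e = 16.622860 − 0 = 16.622860
x = r cos θ + √(L² − h²) = -21.276290 + 153.100230 = 131.823940

131.8239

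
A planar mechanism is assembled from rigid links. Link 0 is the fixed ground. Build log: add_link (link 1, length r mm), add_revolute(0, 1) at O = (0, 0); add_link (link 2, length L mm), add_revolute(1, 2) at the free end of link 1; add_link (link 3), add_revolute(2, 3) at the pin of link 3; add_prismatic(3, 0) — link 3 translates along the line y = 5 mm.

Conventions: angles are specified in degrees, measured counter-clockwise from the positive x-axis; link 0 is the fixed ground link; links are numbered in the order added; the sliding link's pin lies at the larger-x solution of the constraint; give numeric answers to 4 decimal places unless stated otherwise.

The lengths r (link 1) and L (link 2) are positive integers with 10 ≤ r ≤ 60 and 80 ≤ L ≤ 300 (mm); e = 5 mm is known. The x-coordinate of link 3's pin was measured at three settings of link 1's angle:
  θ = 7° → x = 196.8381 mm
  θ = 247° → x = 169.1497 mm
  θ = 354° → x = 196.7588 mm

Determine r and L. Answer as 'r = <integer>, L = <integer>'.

constraint per measurement: (x − r cos θ)² + (r sin θ − e)² = L²
subtracting the θ₁ and θ₂ equations cancels the r² and L² terms:
r = (x₁² − x₂²) / (2[(x₁cos θ₁ + e sin θ₁) − (x₂cos θ₂ + e sin θ₂)]) = 19.0000 → r = 19
L² = (x₁ − r cos θ₁)² + (r sin θ₁ − e)² = 31683.9883 → L = 178.0000 → L = 178
check at θ₃=354°: x = 196.7588 (printed 196.7588) ✓

r = 19, L = 178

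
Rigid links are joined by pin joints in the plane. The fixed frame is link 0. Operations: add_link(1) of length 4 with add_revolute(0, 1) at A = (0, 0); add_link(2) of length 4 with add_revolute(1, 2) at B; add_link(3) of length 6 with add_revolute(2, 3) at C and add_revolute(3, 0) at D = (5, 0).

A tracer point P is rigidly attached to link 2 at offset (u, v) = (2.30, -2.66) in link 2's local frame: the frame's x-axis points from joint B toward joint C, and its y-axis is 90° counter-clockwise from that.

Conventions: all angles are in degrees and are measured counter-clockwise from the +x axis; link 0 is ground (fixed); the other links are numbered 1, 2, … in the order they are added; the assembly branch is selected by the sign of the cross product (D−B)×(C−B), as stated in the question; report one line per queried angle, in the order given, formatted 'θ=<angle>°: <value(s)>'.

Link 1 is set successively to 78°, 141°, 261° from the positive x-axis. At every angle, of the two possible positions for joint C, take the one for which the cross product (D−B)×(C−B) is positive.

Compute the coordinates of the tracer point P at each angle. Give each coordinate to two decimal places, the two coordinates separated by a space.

A=(0,0), D=(5.00,0)
θ=78°: B = A + 4.00·(cos78°, sin78°) = (0.8316, 3.9126)
θ=78°: |BD| = 5.7170
θ=78°: circle(B,4.00) ∩ circle(D,6.00): a=1.1093, h=3.8431
θ=78°:   candidates: C₊=(4.2706,5.9555) cross=21.971; C₋=(-0.9897,0.3513) cross=-21.971
θ=78°:   branch + wants cross > 0 → take C=(4.2706,5.9555) (cross=21.971)
θ=78°: ex = (C−B)/|BC| = (0.8597,0.5107); ey = (-0.5107,0.8597)
θ=78°: P = B + 2.30·ex + -2.66·ey = (4.1676,2.8003)
θ=141°: B = A + 4.00·(cos141°, sin141°) = (-3.1086, 2.5173)
θ=141°: |BD| = 8.4903
θ=141°: circle(B,4.00) ∩ circle(D,6.00): a=3.0674, h=2.5674
θ=141°:   candidates: C₊=(0.5820,4.0598) cross=21.798; C₋=(-0.9403,-0.8441) cross=-21.798
θ=141°:   branch + wants cross > 0 → take C=(0.5820,4.0598) (cross=21.798)
θ=141°: ex = (C−B)/|BC| = (0.9227,0.3856); ey = (-0.3856,0.9227)
θ=141°: P = B + 2.30·ex + -2.66·ey = (0.0393,0.9499)
θ=261°: B = A + 4.00·(cos261°, sin261°) = (-0.6257, -3.9508)
θ=261°: |BD| = 6.8744
θ=261°: circle(B,4.00) ∩ circle(D,6.00): a=1.9825, h=3.4741
θ=261°:   candidates: C₊=(-0.9999,0.0317) cross=23.883; C₋=(2.9933,-5.6545) cross=-23.883
θ=261°:   branch + wants cross > 0 → take C=(-0.9999,0.0317) (cross=23.883)
θ=261°: ex = (C−B)/|BC| = (-0.0935,0.9956); ey = (-0.9956,-0.0935)
θ=261°: P = B + 2.30·ex + -2.66·ey = (1.8074,-1.4120)

θ=78°: 4.17 2.80
θ=141°: 0.04 0.95
θ=261°: 1.81 -1.41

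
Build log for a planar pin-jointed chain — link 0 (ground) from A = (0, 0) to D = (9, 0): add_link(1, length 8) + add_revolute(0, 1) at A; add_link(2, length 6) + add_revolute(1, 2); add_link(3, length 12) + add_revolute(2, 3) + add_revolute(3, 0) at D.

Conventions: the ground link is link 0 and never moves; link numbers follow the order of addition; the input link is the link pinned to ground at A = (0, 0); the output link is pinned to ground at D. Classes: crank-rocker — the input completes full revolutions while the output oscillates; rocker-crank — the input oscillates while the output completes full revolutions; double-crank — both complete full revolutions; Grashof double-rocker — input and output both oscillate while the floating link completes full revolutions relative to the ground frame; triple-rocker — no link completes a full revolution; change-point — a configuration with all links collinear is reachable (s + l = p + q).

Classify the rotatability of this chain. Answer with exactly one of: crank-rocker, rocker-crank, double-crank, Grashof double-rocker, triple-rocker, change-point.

lengths: ground=9, input=8, coupler=6, output=12
sorted: s=6 (shortest), l=12 (longest), p+q=17
s + l = 18 vs p + q = 17
s + l > p + q → non-Grashof → no link fully rotates → triple-rocker

triple-rocker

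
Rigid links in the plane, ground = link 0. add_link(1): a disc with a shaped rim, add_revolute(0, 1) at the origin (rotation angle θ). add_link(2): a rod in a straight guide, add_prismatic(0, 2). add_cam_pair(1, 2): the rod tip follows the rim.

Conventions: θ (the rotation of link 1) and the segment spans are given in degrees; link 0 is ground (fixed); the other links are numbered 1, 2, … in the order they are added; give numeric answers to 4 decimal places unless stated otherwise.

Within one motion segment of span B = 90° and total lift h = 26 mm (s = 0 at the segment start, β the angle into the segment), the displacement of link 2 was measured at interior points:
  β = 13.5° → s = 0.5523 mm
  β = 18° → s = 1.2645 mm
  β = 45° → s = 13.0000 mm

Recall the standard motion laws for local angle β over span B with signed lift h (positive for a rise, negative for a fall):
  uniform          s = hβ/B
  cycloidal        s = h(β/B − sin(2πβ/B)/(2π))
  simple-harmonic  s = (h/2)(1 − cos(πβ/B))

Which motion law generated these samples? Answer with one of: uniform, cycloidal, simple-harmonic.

candidates at β/B = r: uniform s = h·r (linear in β); cycloidal s = h·(r − sin(2πr)/(2π)); simple-harmonic s = (h/2)(1 − cos(πr))
β=13.5°: printed 0.5523 | uniform 3.9000, cycloidal 0.5523, simple-harmonic 1.4169
β=18°: printed 1.2645 | uniform 5.2000, cycloidal 1.2645, simple-harmonic 2.4828
β=45°: printed 13.0000 | uniform 13.0000, cycloidal 13.0000, simple-harmonic 13.0000
only one law matches every sample → cycloidal

cycloidal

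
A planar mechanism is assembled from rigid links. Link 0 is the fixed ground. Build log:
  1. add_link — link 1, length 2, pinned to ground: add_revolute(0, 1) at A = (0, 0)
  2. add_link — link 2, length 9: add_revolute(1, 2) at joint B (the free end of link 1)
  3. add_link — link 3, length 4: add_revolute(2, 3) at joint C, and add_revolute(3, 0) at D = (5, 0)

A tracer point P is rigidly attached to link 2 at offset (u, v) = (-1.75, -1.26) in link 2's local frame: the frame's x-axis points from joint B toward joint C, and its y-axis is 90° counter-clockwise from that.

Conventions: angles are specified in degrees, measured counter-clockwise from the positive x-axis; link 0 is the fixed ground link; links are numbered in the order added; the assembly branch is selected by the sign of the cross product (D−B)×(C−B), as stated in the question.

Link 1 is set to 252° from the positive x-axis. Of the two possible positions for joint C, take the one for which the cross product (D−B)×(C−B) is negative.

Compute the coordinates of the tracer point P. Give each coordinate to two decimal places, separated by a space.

A=(0,0), D=(5.00,0)
B = A + 2.00·(cos252°, sin252°) = (-0.6180, -1.9021)
|BD| = 5.9313
circle(B,9.00) ∩ circle(D,4.00): a=8.4451, h=3.1114
  candidates: C₊=(6.3832,3.7532) cross=18.455; C₋=(8.3788,-2.1410) cross=-18.455
  branch - wants cross < 0 → take C=(8.3788,-2.1410) (cross=-18.455)
ex = (C−B)/|BC| = (0.9996,-0.0265); ey = (0.0265,0.9996)
P = B + -1.75·ex + -1.26·ey = (-2.4009,-3.1152)

-2.40 -3.12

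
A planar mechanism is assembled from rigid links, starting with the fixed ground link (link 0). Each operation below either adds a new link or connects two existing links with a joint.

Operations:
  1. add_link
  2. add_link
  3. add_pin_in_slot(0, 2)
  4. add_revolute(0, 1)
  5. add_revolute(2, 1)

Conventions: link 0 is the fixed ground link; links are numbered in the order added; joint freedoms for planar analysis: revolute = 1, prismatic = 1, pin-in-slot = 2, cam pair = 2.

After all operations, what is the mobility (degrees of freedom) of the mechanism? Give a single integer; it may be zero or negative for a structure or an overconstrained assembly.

(L,J1,J2)=(1,0,0); link0 fixed
link1: (2,0,0)
link2: (3,0,0)
PS 0-2 [J2]: (3,0,1)
R 0-1 [J1]: (3,1,1)
R 2-1 [J1]: (3,2,1)
Grübler: 3·2 − 2·2 − 1 = 1

M = 1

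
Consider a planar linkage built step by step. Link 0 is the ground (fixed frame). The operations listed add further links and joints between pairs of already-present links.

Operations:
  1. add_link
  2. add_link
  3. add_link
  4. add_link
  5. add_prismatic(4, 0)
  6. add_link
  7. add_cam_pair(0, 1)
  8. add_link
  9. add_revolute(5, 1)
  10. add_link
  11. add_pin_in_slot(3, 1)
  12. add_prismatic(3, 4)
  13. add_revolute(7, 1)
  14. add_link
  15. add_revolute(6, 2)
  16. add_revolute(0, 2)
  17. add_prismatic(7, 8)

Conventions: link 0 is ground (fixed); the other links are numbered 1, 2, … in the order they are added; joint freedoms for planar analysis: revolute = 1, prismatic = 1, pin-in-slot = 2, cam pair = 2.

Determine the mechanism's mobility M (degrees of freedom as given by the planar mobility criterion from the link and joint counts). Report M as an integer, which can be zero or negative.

(L,J1,J2)=(1,0,0); link0 fixed
link1: (2,0,0)
link2: (3,0,0)
link3: (4,0,0)
link4: (5,0,0)
P 4-0 [J1]: (5,1,0)
link5: (6,1,0)
C 0-1 [J2]: (6,1,1)
link6: (7,1,1)
R 5-1 [J1]: (7,2,1)
link7: (8,2,1)
PS 3-1 [J2]: (8,2,2)
P 3-4 [J1]: (8,3,2)
R 7-1 [J1]: (8,4,2)
link8: (9,4,2)
R 6-2 [J1]: (9,5,2)
R 0-2 [J1]: (9,6,2)
P 7-8 [J1]: (9,7,2)
Grübler: 3·8 − 2·7 − 2 = 8

M = 8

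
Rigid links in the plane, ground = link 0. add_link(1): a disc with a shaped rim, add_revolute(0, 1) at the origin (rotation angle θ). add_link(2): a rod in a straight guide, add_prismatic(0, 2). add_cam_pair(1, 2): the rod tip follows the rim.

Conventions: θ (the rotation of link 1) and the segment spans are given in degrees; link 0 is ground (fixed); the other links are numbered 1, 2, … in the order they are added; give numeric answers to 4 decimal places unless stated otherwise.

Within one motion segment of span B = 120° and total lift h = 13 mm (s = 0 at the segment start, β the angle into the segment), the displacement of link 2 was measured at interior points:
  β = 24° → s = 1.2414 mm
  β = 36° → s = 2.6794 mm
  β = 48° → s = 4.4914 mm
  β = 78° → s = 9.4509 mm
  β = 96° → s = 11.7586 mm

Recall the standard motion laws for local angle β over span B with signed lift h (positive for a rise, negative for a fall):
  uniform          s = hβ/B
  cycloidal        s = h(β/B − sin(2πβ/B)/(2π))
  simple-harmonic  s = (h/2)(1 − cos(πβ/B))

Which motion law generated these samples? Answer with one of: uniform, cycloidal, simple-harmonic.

candidates at β/B = r: uniform s = h·r (linear in β); cycloidal s = h·(r − sin(2πr)/(2π)); simple-harmonic s = (h/2)(1 − cos(πr))
β=24°: printed 1.2414 | uniform 2.6000, cycloidal 0.6323, simple-harmonic 1.2414
β=36°: printed 2.6794 | uniform 3.9000, cycloidal 1.9323, simple-harmonic 2.6794
β=48°: printed 4.4914 | uniform 5.2000, cycloidal 3.9839, simple-harmonic 4.4914
β=78°: printed 9.4509 | uniform 8.4500, cycloidal 10.1239, simple-harmonic 9.4509
β=96°: printed 11.7586 | uniform 10.4000, cycloidal 12.3677, simple-harmonic 11.7586
only one law matches every sample → simple-harmonic

simple-harmonic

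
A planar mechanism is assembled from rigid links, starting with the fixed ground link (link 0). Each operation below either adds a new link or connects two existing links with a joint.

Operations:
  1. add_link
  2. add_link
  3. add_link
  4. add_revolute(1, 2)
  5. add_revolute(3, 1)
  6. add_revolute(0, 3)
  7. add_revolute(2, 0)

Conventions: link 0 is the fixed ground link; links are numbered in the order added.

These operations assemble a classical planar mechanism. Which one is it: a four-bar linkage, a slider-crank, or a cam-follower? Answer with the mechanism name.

links: 4 (incl. ground); joints: 4 revolute, 0 prismatic, 0 higher (cam) pair, forming one closed loop
4 links in a single 4R loop → four-bar linkage

four-bar linkage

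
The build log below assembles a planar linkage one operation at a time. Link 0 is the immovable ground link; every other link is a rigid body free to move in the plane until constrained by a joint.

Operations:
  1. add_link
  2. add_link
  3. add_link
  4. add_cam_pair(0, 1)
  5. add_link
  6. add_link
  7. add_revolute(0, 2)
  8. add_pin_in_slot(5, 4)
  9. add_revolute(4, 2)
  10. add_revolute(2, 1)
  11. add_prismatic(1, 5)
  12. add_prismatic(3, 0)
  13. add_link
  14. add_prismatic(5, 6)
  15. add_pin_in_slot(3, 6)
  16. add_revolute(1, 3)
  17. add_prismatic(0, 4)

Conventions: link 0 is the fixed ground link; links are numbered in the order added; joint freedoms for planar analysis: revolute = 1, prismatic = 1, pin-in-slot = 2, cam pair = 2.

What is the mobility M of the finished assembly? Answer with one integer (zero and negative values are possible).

L=1 J1=0 J2=0
add link → L=2 J1=0 J2=0
add link → L=3 J1=0 J2=0
add link → L=4 J1=0 J2=0
C@0,1 dof=2 J2 → L=4 J1=0 J2=1
add link → L=5 J1=0 J2=1
add link → L=6 J1=0 J2=1
R@0,2 dof=1 J1 → L=6 J1=1 J2=1
PS@5,4 dof=2 J2 → L=6 J1=1 J2=2
R@4,2 dof=1 J1 → L=6 J1=2 J2=2
R@2,1 dof=1 J1 → L=6 J1=3 J2=2
P@1,5 dof=1 J1 → L=6 J1=4 J2=2
P@3,0 dof=1 J1 → L=6 J1=5 J2=2
add link → L=7 J1=5 J2=2
P@5,6 dof=1 J1 → L=7 J1=6 J2=2
PS@3,6 dof=2 J2 → L=7 J1=6 J2=3
R@1,3 dof=1 J1 → L=7 J1=7 J2=3
P@0,4 dof=1 J1 → L=7 J1=8 J2=3
M=3(L−1)−2J1−J2=3·6−2·8−3=-1

M = -1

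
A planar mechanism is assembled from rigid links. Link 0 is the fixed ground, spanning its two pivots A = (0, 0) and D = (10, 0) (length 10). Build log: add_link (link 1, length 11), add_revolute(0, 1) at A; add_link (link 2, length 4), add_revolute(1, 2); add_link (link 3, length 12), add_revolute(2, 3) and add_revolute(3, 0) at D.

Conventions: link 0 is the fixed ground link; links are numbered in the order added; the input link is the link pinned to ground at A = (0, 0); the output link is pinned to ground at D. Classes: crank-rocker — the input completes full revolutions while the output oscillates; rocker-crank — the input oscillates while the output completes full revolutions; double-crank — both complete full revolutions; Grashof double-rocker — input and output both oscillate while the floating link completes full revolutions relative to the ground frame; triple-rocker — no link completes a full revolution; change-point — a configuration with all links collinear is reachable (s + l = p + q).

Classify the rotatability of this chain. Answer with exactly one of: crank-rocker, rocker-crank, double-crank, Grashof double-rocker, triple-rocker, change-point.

lengths: ground=10, input=11, coupler=4, output=12
sorted: s=4 (shortest), l=12 (longest), p+q=21
s + l = 16 vs p + q = 21
s + l < p + q (Grashof) with shortest = coupler link → Grashof double-rocker

Grashof double-rocker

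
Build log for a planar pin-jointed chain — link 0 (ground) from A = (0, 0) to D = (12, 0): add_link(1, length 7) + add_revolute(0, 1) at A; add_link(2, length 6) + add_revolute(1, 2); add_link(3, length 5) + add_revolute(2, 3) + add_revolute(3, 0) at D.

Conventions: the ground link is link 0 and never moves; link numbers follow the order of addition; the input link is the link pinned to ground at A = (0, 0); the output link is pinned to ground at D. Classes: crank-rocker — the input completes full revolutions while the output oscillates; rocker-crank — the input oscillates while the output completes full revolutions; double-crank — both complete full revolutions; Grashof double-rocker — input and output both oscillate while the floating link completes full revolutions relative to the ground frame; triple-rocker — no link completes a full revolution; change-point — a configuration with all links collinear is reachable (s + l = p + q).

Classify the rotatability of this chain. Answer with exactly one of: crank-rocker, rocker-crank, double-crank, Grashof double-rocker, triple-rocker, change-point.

lengths: ground=12, input=7, coupler=6, output=5
sorted: s=5 (shortest), l=12 (longest), p+q=13
s + l = 17 vs p + q = 13
s + l > p + q → non-Grashof → no link fully rotates → triple-rocker

triple-rocker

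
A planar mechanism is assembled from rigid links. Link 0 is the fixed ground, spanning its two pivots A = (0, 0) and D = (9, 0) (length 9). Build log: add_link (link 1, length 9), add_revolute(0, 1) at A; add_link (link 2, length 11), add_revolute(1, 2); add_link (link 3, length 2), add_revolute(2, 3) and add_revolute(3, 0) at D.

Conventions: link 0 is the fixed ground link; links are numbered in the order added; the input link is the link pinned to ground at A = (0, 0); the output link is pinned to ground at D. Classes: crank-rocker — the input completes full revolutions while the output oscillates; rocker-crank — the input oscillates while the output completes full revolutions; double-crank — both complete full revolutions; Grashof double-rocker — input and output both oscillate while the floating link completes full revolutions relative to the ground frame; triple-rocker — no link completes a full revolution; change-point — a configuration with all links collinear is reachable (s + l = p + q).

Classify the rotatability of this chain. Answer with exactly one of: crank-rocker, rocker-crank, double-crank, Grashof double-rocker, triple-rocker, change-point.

lengths: ground=9, input=9, coupler=11, output=2
sorted: s=2 (shortest), l=11 (longest), p+q=18
s + l = 13 vs p + q = 18
s + l < p + q (Grashof) with shortest = output link → rocker-crank

rocker-crank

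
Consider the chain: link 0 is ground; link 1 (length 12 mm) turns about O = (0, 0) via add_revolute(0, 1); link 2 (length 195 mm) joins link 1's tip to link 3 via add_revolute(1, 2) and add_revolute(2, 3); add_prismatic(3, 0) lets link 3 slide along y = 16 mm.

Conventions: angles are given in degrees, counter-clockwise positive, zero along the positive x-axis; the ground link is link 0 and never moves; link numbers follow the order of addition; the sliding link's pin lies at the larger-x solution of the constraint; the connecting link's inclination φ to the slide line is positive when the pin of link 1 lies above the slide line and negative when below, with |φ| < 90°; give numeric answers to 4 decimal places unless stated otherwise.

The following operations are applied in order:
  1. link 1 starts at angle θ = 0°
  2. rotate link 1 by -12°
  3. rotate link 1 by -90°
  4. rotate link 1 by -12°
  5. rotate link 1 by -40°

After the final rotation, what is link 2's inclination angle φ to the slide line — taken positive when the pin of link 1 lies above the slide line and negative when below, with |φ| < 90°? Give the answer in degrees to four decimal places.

geometry: r = 12 mm, L = 195 mm, e = 16 mm; θ starts at 0°
rotate link 1 by -12°: θ ← 0° -12° = -12°
rotate link 1 by -90°: θ ← -12° -90° = -102°
rotate link 1 by -12°: θ ← -102° -12° = -114°
rotate link 1 by -40°: θ ← -114° -40° = -154°
h = r sin θ − e = -5.260454 − 16 = -21.260454
sin φ = h / L = -21.260454 / 195 = -0.10902797
φ = arcsin(-0.10902797) = -6.259285°

-6.2593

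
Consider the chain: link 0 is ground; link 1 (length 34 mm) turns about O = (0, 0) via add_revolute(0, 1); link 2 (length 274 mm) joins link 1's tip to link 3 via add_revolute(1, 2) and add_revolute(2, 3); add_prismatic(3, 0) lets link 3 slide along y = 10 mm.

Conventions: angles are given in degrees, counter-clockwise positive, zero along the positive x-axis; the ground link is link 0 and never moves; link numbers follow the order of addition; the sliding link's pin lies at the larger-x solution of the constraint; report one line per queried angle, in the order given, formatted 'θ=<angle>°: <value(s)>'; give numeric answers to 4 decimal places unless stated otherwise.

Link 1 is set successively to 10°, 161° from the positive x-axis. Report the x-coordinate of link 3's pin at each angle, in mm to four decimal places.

geometry: r = 34 mm, L = 274 mm, e = 10 mm
θ=10°: crank pin P = (r cos θ, r sin θ) = (33.483464, 5.904038)
θ=10°: h = r sin θ − e = 5.904038 − 10 = -4.095962
θ=10°: x = r cos θ + √(L² − h²) = 33.483464 + 273.969384 = 307.452847
θ=161°: crank pin P = (r cos θ, r sin θ) = (-32.147632, 11.069317)
θ=161°: h = r sin θ − e = 11.069317 − 10 = 1.069317
θ=161°: x = r cos θ + √(L² − h²) = -32.147632 + 273.997913 = 241.850282

θ=10°: 307.4528
θ=161°: 241.8503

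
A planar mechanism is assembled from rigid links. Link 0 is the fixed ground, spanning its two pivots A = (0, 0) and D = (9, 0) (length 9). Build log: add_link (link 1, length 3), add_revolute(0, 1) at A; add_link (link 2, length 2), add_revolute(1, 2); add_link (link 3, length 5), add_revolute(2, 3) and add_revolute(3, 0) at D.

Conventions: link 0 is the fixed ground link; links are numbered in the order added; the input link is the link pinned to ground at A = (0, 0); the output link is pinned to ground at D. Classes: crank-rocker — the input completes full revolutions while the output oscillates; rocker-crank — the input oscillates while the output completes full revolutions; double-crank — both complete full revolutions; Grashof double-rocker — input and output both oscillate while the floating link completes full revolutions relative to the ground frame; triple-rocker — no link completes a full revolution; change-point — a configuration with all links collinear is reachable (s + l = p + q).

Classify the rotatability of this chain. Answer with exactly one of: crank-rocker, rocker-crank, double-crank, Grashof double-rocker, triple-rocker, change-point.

lengths: ground=9, input=3, coupler=2, output=5
sorted: s=2 (shortest), l=9 (longest), p+q=8
s + l = 11 vs p + q = 8
s + l > p + q → non-Grashof → no link fully rotates → triple-rocker

triple-rocker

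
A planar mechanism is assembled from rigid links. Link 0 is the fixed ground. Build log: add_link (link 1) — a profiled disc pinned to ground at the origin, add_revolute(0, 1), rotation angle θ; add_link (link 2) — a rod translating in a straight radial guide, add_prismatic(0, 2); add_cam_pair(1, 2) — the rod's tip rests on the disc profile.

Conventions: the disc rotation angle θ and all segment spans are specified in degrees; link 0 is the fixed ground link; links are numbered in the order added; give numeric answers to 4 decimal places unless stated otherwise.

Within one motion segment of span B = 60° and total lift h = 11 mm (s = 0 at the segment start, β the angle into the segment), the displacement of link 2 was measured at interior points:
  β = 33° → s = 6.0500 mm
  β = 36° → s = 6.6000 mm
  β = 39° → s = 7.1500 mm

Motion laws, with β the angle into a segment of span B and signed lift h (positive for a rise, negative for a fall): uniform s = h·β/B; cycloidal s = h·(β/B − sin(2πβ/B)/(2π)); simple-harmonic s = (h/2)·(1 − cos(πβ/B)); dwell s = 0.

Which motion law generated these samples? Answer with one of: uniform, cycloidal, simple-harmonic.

candidates at β/B = r: uniform s = h·r (linear in β); cycloidal s = h·(r − sin(2πr)/(2π)); simple-harmonic s = (h/2)(1 − cos(πr))
β=33°: printed 6.0500 | uniform 6.0500, cycloidal 6.5910, simple-harmonic 6.3604
β=36°: printed 6.6000 | uniform 6.6000, cycloidal 7.6290, simple-harmonic 7.1996
β=39°: printed 7.1500 | uniform 7.1500, cycloidal 8.5663, simple-harmonic 7.9969
only one law matches every sample → uniform

uniform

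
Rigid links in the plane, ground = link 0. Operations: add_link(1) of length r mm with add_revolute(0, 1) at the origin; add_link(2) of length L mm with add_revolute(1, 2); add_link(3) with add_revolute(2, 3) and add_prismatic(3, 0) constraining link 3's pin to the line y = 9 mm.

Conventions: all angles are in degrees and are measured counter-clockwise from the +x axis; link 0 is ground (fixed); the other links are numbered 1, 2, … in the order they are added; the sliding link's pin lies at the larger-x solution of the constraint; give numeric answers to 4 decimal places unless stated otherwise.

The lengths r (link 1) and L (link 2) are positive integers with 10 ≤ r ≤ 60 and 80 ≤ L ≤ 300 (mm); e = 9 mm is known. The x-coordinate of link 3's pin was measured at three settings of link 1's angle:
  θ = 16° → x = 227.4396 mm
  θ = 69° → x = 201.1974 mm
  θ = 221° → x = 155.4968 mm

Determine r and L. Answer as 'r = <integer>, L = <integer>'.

constraint per measurement: (x − r cos θ)² + (r sin θ − e)² = L²
subtracting the θ₁ and θ₂ equations cancels the r² and L² terms:
r = (x₁² − x₂²) / (2[(x₁cos θ₁ + e sin θ₁) − (x₂cos θ₂ + e sin θ₂)]) = 40.0000 → r = 40
L² = (x₁ − r cos θ₁)² + (r sin θ₁ − e)² = 35720.9947 → L = 189.0000 → L = 189
check at θ₃=221°: x = 155.4968 (printed 155.4968) ✓

r = 40, L = 189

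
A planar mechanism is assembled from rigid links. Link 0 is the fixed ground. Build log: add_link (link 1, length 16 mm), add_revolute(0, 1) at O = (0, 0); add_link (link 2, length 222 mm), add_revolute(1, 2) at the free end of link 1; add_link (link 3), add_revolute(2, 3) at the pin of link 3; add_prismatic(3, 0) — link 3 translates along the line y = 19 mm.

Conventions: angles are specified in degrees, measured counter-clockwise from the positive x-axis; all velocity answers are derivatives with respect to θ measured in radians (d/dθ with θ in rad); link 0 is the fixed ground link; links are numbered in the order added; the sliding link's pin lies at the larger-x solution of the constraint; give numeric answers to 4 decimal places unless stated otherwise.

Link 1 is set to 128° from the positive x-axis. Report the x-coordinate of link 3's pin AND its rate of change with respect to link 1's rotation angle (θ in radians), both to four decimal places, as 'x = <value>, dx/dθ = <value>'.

geometry: r = 16 mm, L = 222 mm, e = 19 mm
crank pin P = (r cos θ, r sin θ) = (-9.850584, 12.608172)
h = r sin θ − e = 12.608172 − 19 = -6.391828
x = r cos θ + √(L² − h²) = -9.850584 + 221.907964 = 212.057381
dx/dθ = −r sin θ − h·r cos θ/√(L² − h²) (θ in radians; h = -6.391828) = -12.891908

x = 212.0574, dx/dθ = -12.8919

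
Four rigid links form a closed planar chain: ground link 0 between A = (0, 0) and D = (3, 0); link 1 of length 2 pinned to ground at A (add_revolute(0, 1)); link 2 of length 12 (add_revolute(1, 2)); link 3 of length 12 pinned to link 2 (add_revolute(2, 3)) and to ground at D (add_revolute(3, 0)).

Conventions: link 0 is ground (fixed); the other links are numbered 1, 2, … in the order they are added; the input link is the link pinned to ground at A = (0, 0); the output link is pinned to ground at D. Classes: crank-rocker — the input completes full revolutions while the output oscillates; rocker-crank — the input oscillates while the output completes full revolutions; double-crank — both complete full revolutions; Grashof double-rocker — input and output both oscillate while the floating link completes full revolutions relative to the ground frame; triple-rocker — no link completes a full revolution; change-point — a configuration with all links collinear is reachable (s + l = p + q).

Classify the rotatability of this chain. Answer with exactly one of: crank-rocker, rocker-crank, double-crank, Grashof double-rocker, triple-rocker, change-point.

lengths: ground=3, input=2, coupler=12, output=12
sorted: s=2 (shortest), l=12 (longest), p+q=15
s + l = 14 vs p + q = 15
s + l < p + q (Grashof) with shortest = input link → crank-rocker

crank-rocker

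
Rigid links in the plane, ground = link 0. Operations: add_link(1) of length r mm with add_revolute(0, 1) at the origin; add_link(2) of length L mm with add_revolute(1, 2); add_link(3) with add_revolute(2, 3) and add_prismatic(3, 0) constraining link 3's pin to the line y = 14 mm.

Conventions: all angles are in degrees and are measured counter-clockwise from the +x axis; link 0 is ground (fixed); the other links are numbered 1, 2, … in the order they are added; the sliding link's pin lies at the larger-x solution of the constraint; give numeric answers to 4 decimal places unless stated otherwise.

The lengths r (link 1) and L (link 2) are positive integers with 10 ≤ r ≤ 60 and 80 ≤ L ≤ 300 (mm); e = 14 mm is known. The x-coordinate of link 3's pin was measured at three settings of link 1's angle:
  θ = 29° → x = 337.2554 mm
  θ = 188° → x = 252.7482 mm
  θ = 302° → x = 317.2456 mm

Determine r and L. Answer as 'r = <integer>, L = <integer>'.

constraint per measurement: (x − r cos θ)² + (r sin θ − e)² = L²
subtracting the θ₁ and θ₂ equations cancels the r² and L² terms:
r = (x₁² − x₂²) / (2[(x₁cos θ₁ + e sin θ₁) − (x₂cos θ₂ + e sin θ₂)]) = 45.0000 → r = 45
L² = (x₁ − r cos θ₁)² + (r sin θ₁ − e)² = 88804.0250 → L = 298.0000 → L = 298
check at θ₃=302°: x = 317.2456 (printed 317.2456) ✓

r = 45, L = 298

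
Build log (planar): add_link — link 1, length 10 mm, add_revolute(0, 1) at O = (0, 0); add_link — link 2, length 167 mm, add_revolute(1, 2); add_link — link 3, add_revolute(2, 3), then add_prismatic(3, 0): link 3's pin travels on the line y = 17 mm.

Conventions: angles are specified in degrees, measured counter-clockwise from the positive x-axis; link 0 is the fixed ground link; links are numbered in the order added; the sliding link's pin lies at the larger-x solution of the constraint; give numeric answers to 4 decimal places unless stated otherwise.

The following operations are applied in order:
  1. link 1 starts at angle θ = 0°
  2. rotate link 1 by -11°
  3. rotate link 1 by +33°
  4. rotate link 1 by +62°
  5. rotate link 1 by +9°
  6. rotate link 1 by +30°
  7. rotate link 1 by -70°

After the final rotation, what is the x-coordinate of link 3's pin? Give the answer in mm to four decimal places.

geometry: r = 10 mm, L = 167 mm, e = 17 mm; θ starts at 0°
rotate link 1 by -11°: θ ← 0° -11° = -11°
rotate link 1 by +33°: θ ← -11° +33° = 22°
rotate link 1 by +62°: θ ← 22° +62° = 84°
rotate link 1 by +9°: θ ← 84° +9° = 93°
rotate link 1 by +30°: θ ← 93° +30° = 123°
rotate link 1 by -70°: θ ← 123° -70° = 53°
crank pin P = (r cos θ, r sin θ) = (6.018150, 7.986355)
h = r sin θ − e = 7.986355 − 17 = -9.013645
x = r cos θ + √(L² − h²) = 6.018150 + 166.756572 = 172.774722

172.7747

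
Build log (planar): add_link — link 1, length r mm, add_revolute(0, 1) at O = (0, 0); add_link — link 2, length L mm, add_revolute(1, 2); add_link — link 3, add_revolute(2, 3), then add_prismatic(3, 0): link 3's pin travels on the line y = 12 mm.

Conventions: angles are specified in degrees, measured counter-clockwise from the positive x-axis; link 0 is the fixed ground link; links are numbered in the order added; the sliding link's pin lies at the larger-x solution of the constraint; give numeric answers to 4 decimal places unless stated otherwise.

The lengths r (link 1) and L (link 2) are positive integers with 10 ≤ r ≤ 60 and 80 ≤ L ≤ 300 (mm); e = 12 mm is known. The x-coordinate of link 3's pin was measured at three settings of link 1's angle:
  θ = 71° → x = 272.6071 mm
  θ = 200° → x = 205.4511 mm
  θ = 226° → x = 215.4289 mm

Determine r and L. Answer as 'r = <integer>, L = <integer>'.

constraint per measurement: (x − r cos θ)² + (r sin θ − e)² = L²
subtracting the θ₁ and θ₂ equations cancels the r² and L² terms:
r = (x₁² − x₂²) / (2[(x₁cos θ₁ + e sin θ₁) − (x₂cos θ₂ + e sin θ₂)]) = 54.0000 → r = 54
L² = (x₁ − r cos θ₁)² + (r sin θ₁ − e)² = 66564.0023 → L = 258.0000 → L = 258
check at θ₃=226°: x = 215.4289 (printed 215.4289) ✓

r = 54, L = 258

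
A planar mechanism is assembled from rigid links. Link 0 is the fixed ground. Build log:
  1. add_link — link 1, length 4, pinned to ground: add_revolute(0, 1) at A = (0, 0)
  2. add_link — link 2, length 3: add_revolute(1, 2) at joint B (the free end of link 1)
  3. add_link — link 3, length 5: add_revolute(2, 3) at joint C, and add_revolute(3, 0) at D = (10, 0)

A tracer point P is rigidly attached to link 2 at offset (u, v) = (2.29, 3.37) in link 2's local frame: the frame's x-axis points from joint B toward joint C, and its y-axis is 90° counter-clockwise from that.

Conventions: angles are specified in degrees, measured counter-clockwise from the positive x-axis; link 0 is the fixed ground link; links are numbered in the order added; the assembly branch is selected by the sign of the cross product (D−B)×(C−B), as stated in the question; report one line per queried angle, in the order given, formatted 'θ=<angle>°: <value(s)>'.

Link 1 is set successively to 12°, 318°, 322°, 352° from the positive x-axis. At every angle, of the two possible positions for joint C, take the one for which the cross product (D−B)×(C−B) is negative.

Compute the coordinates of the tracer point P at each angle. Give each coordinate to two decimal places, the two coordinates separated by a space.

A=(0,0), D=(10.00,0)
θ=12°: B = A + 4.00·(cos12°, sin12°) = (3.9126, 0.8316)
θ=12°: |BD| = 6.1440
θ=12°: circle(B,3.00) ∩ circle(D,5.00): a=1.7699, h=2.4223
θ=12°:   candidates: C₊=(5.9941,2.9921) cross=14.882; C₋=(5.3383,-1.8079) cross=-14.882
θ=12°:   branch - wants cross < 0 → take C=(5.3383,-1.8079) (cross=-14.882)
θ=12°: ex = (C−B)/|BC| = (0.4752,-0.8799); ey = (0.8799,0.4752)
θ=12°: P = B + 2.29·ex + 3.37·ey = (7.9660,0.4183)
θ=318°: B = A + 4.00·(cos318°, sin318°) = (2.9726, -2.6765)
θ=318°: |BD| = 7.5199
θ=318°: circle(B,3.00) ∩ circle(D,5.00): a=2.6961, h=1.3157
θ=318°:   candidates: C₊=(5.0238,-0.4874) cross=9.894; C₋=(5.9604,-2.9465) cross=-9.894
θ=318°:   branch - wants cross < 0 → take C=(5.9604,-2.9465) (cross=-9.894)
θ=318°: ex = (C−B)/|BC| = (0.9959,-0.0900); ey = (0.0900,0.9959)
θ=318°: P = B + 2.29·ex + 3.37·ey = (5.5565,0.4737)
θ=322°: B = A + 4.00·(cos322°, sin322°) = (3.1520, -2.4626)
θ=322°: |BD| = 7.2773
θ=322°: circle(B,3.00) ∩ circle(D,5.00): a=2.5393, h=1.5974
θ=322°:   candidates: C₊=(5.0010,-0.1002) cross=11.625; C₋=(6.0821,-3.1065) cross=-11.625
θ=322°:   branch - wants cross < 0 → take C=(6.0821,-3.1065) (cross=-11.625)
θ=322°: ex = (C−B)/|BC| = (0.9767,-0.2146); ey = (0.2146,0.9767)
θ=322°: P = B + 2.29·ex + 3.37·ey = (6.1119,0.3374)
θ=352°: B = A + 4.00·(cos352°, sin352°) = (3.9611, -0.5567)
θ=352°: |BD| = 6.0645
θ=352°: circle(B,3.00) ∩ circle(D,5.00): a=1.7131, h=2.4628
θ=352°:   candidates: C₊=(5.4409,2.0529) cross=14.936; C₋=(5.8930,-2.8518) cross=-14.936
θ=352°:   branch - wants cross < 0 → take C=(5.8930,-2.8518) (cross=-14.936)
θ=352°: ex = (C−B)/|BC| = (0.6440,-0.7650); ey = (0.7650,0.6440)
θ=352°: P = B + 2.29·ex + 3.37·ey = (8.0140,-0.1384)

θ=12°: 7.97 0.42
θ=318°: 5.56 0.47
θ=322°: 6.11 0.34
θ=352°: 8.01 -0.14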